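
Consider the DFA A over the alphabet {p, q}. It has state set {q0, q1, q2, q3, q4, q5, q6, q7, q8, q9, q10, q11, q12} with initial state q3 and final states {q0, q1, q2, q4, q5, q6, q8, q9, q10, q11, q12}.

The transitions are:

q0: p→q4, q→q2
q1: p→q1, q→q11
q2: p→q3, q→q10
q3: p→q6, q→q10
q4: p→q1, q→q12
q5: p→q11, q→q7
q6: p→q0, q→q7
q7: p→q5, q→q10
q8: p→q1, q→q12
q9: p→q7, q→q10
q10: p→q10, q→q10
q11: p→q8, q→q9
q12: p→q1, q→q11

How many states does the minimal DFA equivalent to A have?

7

Initial partition by acceptance: {q0,q1,q2,q4,q5,q6,q8,q9,q10,q11,q12} | {q3,q7}.
Split {q0,q1,q2,q4,q5,q6,q8,q9,q10,q11,q12} by δ(·,p) → {q0,q1,q4,q5,q6,q8,q10,q11,q12} and {q2,q9}.
Refine {q0,q1,q4,q5,q6,q8,q10,q11,q12} on symbol q: members go to different blocks, giving {q1,q4,q8,q10,q12} and {q0,q11} and {q5,q6}.
Split {q1,q4,q8,q10,q12} by δ(·,q) → {q4,q8,q10} and {q1,q12}.
On input p, block {q4,q8,q10} splits into {q4,q8} and {q10}.
The partition is now stable with 7 blocks: {q4,q8} | {q3,q7} | {q2,q9} | {q0,q11} | {q5,q6} | {q1,q12} | {q10}.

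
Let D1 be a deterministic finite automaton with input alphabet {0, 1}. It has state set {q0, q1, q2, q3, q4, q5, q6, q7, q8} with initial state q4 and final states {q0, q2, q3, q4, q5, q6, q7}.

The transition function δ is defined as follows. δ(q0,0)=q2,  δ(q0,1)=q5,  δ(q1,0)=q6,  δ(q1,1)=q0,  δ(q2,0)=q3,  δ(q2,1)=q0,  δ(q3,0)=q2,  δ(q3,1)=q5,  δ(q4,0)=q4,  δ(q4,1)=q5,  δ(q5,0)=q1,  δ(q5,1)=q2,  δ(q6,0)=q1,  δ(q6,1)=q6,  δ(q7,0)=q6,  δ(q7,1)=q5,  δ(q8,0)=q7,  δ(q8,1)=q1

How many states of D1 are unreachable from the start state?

2

No path from q4 leads to q7, q8; the other 7 states are all reachable.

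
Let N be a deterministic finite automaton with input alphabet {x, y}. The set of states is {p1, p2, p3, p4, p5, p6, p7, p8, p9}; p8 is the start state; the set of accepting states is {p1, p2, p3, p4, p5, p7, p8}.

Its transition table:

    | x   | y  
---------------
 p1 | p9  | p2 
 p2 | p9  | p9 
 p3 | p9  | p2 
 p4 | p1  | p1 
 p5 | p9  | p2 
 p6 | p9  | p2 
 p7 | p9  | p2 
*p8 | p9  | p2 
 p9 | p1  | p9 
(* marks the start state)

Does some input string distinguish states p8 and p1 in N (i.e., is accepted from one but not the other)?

First remove the unreachable states {p3,p4,p5,p6,p7}; 4 states remain.
Initial partition by acceptance: {p1,p2,p8} | {p9}.
Refine {p1,p2,p8} on symbol y: members go to different blocks, giving {p1,p8} and {p2}.
The partition is now stable with 3 blocks: {p1,p8} | {p9} | {p2}.
p8 and p1 lie in the same block of the stable partition, so they are equivalent — no string distinguishes them.

No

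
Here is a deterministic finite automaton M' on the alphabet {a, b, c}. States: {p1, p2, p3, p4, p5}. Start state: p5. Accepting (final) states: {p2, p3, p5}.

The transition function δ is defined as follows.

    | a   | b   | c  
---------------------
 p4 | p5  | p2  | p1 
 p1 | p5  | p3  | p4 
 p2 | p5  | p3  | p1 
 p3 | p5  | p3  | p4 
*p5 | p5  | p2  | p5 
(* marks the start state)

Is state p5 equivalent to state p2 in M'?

All states are reachable from the start state.
Start with accepting vs non-accepting: {p2,p3,p5} | {p1,p4}.
On input c, block {p2,p3,p5} splits into {p2,p3} and {p5}.
No further refinement is possible. Final partition (3 blocks): {p2,p3} | {p1,p4} | {p5}.
p5 and p2 end up in different blocks, so they are distinguishable. For instance, the string 'c' is accepted from only p5.

No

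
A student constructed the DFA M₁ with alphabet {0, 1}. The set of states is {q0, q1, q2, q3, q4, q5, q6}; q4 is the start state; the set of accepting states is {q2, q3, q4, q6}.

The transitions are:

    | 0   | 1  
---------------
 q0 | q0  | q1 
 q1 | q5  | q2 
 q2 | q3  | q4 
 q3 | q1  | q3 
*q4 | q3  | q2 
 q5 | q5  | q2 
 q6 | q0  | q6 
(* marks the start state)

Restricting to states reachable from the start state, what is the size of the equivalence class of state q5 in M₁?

2

First remove the unreachable states {q0,q6}; 5 states remain.
Start with accepting vs non-accepting: {q2,q3,q4} | {q1,q5}.
Split {q2,q3,q4} by δ(·,0) → {q2,q4} and {q3}.
No further refinement is possible. Final partition (3 blocks): {q2,q4} | {q1,q5} | {q3}.
State q5 belongs to the block {q1,q5}, which has 2 states.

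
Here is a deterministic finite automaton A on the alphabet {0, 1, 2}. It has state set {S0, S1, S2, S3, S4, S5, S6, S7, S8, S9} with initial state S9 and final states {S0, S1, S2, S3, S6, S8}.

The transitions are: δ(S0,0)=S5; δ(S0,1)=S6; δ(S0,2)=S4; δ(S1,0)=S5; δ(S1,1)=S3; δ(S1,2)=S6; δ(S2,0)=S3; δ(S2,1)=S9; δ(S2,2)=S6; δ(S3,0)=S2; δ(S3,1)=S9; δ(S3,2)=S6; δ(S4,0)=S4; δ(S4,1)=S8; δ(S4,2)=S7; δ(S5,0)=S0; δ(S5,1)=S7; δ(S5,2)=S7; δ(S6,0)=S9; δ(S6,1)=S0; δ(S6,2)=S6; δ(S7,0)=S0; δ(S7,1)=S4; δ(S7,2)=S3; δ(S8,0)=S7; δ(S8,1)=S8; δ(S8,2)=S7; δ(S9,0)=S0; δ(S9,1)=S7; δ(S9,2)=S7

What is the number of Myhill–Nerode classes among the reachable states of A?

States {S1} cannot be reached from the start state, so discard them.
Start with accepting vs non-accepting: {S0,S2,S3,S6,S8} | {S4,S5,S7,S9}.
On input 0, block {S0,S2,S3,S6,S8} splits into {S0,S6,S8} and {S2,S3}.
Refine {S0,S6,S8} on symbol 2: members go to different blocks, giving {S0,S8} and {S6}.
Refine {S0,S8} on symbol 1: members go to different blocks, giving {S0} and {S8}.
Split {S4,S5,S7,S9} by δ(·,0) → {S5,S7,S9} and {S4}.
On input 1, block {S5,S7,S9} splits into {S5,S9} and {S7}.
The partition is now stable with 7 blocks: {S0} | {S5,S9} | {S2,S3} | {S6} | {S8} | {S4} | {S7}.

7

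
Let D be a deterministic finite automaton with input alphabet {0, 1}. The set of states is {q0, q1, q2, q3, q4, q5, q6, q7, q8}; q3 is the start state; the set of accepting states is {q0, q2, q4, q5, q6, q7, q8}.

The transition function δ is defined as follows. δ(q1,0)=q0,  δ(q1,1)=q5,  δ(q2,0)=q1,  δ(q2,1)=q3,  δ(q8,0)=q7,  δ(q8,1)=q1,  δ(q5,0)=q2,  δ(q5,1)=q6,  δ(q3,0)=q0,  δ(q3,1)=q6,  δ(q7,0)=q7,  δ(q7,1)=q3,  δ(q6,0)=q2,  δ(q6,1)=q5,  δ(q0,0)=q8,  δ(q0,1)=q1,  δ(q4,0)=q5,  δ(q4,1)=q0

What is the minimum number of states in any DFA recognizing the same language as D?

First remove the unreachable states {q4}; 8 states remain.
Initial partition by acceptance: {q0,q2,q5,q6,q7,q8} | {q1,q3}.
Split {q0,q2,q5,q6,q7,q8} by δ(·,0) → {q0,q5,q6,q7,q8} and {q2}.
Refine {q0,q5,q6,q7,q8} on symbol 0: members go to different blocks, giving {q0,q7,q8} and {q5,q6}.
No further refinement is possible. Final partition (4 blocks): {q0,q7,q8} | {q1,q3} | {q2} | {q5,q6}.

4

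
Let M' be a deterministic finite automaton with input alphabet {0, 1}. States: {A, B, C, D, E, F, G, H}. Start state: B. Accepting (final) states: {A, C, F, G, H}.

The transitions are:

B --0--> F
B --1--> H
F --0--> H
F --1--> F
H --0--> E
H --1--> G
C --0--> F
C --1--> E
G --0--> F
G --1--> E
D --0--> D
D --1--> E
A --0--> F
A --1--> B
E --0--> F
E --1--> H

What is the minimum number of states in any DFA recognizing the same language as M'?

4

States {A,C,D} cannot be reached from the start state, so discard them.
P0 = {F,G,H} | {B,E}.
Refine {F,G,H} on symbol 0: members go to different blocks, giving {F,G} and {H}.
Refine {F,G} on symbol 0: members go to different blocks, giving {F} and {G}.
Stable partition: {F} | {B,E} | {H} | {G} — 4 equivalence classes.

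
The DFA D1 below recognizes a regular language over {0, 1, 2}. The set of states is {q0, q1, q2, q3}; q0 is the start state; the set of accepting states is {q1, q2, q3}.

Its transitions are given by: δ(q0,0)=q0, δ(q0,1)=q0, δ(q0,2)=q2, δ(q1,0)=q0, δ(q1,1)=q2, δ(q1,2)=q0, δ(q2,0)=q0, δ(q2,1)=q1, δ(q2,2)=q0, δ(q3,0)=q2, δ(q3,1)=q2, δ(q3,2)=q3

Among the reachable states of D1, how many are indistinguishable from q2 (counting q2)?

2

First remove the unreachable states {q3}; 3 states remain.
Initial partition by acceptance: {q1,q2} | {q0}.
Stable partition: {q1,q2} | {q0} — 2 equivalence classes.
The equivalence class containing q2 is {q1,q2}, of size 2.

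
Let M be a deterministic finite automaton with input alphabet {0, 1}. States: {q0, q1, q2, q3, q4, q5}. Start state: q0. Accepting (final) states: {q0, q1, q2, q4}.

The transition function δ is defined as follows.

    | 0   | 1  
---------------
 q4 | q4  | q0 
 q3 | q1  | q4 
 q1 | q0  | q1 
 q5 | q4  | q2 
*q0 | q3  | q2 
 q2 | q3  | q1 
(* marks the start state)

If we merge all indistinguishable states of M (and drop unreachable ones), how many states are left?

5

States {q5} cannot be reached from the start state, so discard them.
P0 = {q0,q1,q2,q4} | {q3}.
Split {q0,q1,q2,q4} by δ(·,0) → {q0,q2} and {q1,q4}.
Refine {q0,q2} on symbol 1: members go to different blocks, giving {q0} and {q2}.
Split {q1,q4} by δ(·,0) → {q1} and {q4}.
The partition is now stable with 5 blocks: {q0} | {q3} | {q1} | {q2} | {q4}.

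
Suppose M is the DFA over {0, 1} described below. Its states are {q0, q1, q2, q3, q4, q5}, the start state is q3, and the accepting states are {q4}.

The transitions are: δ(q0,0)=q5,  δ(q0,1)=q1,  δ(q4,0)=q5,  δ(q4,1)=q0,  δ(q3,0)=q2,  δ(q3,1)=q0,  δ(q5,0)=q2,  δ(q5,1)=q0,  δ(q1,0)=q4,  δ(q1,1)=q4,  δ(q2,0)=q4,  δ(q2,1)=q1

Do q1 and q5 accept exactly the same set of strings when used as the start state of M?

No

Start with accepting vs non-accepting: {q4} | {q0,q1,q2,q3,q5}.
On input 0, block {q0,q1,q2,q3,q5} splits into {q0,q3,q5} and {q1,q2}.
Split {q0,q3,q5} by δ(·,0) → {q3,q5} and {q0}.
On input 1, block {q1,q2} splits into {q1} and {q2}.
Stable partition: {q4} | {q3,q5} | {q1} | {q0} | {q2} — 5 equivalence classes.
q1 and q5 end up in different blocks, so they are distinguishable. For instance, the string '0' is accepted from only q1.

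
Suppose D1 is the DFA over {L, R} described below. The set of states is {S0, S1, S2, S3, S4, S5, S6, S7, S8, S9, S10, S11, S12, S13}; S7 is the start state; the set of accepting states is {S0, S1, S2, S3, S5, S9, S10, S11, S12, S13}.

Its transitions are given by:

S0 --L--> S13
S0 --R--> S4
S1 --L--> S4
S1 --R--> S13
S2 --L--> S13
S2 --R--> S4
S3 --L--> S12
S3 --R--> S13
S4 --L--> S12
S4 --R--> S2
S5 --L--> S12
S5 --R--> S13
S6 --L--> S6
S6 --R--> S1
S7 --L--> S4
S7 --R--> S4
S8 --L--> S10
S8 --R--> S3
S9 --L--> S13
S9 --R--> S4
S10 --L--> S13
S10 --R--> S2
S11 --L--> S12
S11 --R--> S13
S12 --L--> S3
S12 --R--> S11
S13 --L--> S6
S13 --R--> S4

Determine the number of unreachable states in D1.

5

No path from S7 leads to S0, S5, S8, S9, S10; the other 9 states are all reachable.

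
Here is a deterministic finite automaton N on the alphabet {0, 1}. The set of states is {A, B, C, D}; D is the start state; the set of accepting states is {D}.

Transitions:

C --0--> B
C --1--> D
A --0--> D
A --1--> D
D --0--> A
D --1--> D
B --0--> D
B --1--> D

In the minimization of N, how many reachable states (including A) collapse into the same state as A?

1

First remove the unreachable states {B,C}; 2 states remain.
Start with accepting vs non-accepting: {D} | {A}.
No further refinement is possible. Final partition (2 blocks): {D} | {A}.
State A belongs to the block {A}, which has 1 states.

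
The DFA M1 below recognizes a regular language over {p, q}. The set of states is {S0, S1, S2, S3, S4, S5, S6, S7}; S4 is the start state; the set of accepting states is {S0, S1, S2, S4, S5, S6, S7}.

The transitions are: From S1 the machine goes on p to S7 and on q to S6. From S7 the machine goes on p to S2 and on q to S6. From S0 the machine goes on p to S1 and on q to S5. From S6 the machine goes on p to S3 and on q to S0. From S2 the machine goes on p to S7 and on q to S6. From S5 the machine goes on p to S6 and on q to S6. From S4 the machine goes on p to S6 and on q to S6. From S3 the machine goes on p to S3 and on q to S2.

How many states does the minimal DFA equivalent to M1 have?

All states are reachable from the start state.
P0 = {S0,S1,S2,S4,S5,S6,S7} | {S3}.
Refine {S0,S1,S2,S4,S5,S6,S7} on symbol p: members go to different blocks, giving {S0,S1,S2,S4,S5,S7} and {S6}.
Refine {S0,S1,S2,S4,S5,S7} on symbol p: members go to different blocks, giving {S0,S1,S2,S7} and {S4,S5}.
Split {S0,S1,S2,S7} by δ(·,q) → {S1,S2,S7} and {S0}.
No further refinement is possible. Final partition (5 blocks): {S1,S2,S7} | {S3} | {S6} | {S4,S5} | {S0}.

5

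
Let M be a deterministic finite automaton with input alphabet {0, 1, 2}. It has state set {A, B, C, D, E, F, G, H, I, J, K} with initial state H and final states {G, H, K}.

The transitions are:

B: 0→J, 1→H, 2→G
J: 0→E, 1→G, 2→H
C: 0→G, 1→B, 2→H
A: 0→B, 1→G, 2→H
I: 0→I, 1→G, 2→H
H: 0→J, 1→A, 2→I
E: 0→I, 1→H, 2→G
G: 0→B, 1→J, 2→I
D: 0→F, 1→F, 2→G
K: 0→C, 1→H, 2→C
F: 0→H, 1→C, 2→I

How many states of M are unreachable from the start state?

4

BFS from H reaches {A, B, E, G, H, I, J}; the 4 state(s) C, D, F, K are never visited.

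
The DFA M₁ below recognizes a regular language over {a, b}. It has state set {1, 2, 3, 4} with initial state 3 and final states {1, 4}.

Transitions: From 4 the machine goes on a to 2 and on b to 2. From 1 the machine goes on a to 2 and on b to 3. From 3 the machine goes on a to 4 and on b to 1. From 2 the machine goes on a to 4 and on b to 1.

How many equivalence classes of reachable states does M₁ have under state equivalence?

2

Every state is reachable, so we keep all 4.
Initial partition by acceptance: {1,4} | {2,3}.
The partition is now stable with 2 blocks: {1,4} | {2,3}.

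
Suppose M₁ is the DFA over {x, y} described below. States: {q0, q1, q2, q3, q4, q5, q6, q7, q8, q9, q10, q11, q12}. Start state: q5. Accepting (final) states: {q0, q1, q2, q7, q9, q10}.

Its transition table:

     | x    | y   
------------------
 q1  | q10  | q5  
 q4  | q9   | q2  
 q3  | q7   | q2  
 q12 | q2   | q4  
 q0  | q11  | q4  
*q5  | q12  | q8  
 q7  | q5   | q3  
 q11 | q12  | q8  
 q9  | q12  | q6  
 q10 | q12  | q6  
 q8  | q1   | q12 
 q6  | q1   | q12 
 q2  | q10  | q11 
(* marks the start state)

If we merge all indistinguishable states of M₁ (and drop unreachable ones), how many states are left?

States {q0,q3,q7} cannot be reached from the start state, so discard them.
Start with accepting vs non-accepting: {q1,q2,q9,q10} | {q4,q5,q6,q8,q11,q12}.
On input x, block {q1,q2,q9,q10} splits into {q1,q2} and {q9,q10}.
On input x, block {q4,q5,q6,q8,q11,q12} splits into {q6,q8,q12} and {q5,q11} and {q4}.
On input y, block {q6,q8,q12} splits into {q6,q8} and {q12}.
Stable partition: {q1,q2} | {q6,q8} | {q9,q10} | {q5,q11} | {q4} | {q12} — 6 equivalence classes.

6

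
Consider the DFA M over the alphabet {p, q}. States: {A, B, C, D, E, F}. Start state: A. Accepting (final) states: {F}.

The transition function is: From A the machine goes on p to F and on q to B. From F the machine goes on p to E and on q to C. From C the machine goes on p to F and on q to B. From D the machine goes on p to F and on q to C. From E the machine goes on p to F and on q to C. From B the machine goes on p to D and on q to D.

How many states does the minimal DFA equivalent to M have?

4

All states are reachable from the start state.
Initial partition by acceptance: {F} | {A,B,C,D,E}.
Split {A,B,C,D,E} by δ(·,p) → {A,C,D,E} and {B}.
On input q, block {A,C,D,E} splits into {A,C} and {D,E}.
The partition is now stable with 4 blocks: {F} | {A,C} | {B} | {D,E}.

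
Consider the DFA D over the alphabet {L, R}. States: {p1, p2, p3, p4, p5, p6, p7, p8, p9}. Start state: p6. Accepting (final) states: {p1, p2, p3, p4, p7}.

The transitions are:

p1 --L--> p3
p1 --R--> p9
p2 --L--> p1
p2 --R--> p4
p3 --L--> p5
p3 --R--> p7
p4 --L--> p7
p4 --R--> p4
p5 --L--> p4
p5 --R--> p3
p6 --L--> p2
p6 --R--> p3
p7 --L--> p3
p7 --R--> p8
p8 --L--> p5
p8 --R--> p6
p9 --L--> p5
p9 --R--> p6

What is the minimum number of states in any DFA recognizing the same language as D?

Initial partition by acceptance: {p1,p2,p3,p4,p7} | {p5,p6,p8,p9}.
Split {p1,p2,p3,p4,p7} by δ(·,L) → {p1,p2,p4,p7} and {p3}.
Refine {p1,p2,p4,p7} on symbol L: members go to different blocks, giving {p1,p7} and {p2,p4}.
On input L, block {p5,p6,p8,p9} splits into {p5,p6} and {p8,p9}.
No further refinement is possible. Final partition (5 blocks): {p1,p7} | {p5,p6} | {p3} | {p2,p4} | {p8,p9}.

5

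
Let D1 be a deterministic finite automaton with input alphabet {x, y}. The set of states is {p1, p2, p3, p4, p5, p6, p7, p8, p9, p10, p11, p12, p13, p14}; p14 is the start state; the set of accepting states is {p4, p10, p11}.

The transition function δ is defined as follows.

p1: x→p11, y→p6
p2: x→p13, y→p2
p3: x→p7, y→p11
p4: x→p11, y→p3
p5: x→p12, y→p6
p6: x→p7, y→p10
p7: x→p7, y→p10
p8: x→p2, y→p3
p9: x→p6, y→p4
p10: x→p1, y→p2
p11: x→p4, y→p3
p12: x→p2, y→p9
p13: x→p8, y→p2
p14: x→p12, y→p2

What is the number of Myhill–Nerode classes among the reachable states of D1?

8

Reachable states from the start: {p1,p2,p3,p4,p6,p7,p8,p9,p10,p11,p12,p13,p14}. Unreachable: {p5} — drop them.
Start with accepting vs non-accepting: {p4,p10,p11} | {p1,p2,p3,p6,p7,p8,p9,p12,p13,p14}.
Refine {p4,p10,p11} on symbol x: members go to different blocks, giving {p4,p11} and {p10}.
Split {p1,p2,p3,p6,p7,p8,p9,p12,p13,p14} by δ(·,x) → {p2,p3,p6,p7,p8,p9,p12,p13,p14} and {p1}.
Split {p2,p3,p6,p7,p8,p9,p12,p13,p14} by δ(·,y) → {p2,p8,p12,p13,p14} and {p3,p9} and {p6,p7}.
Refine {p2,p8,p12,p13,p14} on symbol y: members go to different blocks, giving {p2,p13,p14} and {p8,p12}.
Split {p2,p13,p14} by δ(·,x) → {p13,p14} and {p2}.
No further refinement is possible. Final partition (8 blocks): {p4,p11} | {p13,p14} | {p10} | {p1} | {p3,p9} | {p6,p7} | {p8,p12} | {p2}.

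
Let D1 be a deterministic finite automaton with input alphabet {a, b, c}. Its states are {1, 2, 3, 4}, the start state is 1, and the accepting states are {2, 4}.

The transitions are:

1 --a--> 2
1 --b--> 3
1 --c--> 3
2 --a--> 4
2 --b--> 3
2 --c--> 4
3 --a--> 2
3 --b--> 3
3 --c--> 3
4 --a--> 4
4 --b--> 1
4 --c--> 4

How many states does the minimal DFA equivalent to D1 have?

2

All states are reachable from the start state.
Start with accepting vs non-accepting: {2,4} | {1,3}.
The partition is now stable with 2 blocks: {2,4} | {1,3}.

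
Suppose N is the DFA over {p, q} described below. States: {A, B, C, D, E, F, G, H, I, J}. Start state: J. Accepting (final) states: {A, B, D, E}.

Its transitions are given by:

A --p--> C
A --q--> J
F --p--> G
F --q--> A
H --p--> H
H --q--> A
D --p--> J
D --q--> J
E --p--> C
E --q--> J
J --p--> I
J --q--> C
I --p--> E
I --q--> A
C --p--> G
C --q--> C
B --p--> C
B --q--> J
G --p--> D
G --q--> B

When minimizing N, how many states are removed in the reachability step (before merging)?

BFS from J reaches {A, B, C, D, E, G, I, J}; the 2 state(s) F, H are never visited.

2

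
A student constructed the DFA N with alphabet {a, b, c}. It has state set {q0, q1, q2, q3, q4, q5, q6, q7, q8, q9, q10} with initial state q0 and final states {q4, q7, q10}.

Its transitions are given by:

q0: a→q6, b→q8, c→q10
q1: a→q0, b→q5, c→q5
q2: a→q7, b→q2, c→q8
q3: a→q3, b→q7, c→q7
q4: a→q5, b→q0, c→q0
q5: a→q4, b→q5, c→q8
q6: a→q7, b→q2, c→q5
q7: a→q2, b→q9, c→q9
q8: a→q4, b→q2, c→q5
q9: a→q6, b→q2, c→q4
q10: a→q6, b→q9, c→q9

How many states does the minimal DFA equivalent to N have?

Reachable states from the start: {q0,q2,q4,q5,q6,q7,q8,q9,q10}. Unreachable: {q1,q3} — drop them.
Start with accepting vs non-accepting: {q4,q7,q10} | {q0,q2,q5,q6,q8,q9}.
Split {q0,q2,q5,q6,q8,q9} by δ(·,a) → {q2,q5,q6,q8} and {q0,q9}.
Stable partition: {q4,q7,q10} | {q2,q5,q6,q8} | {q0,q9} — 3 equivalence classes.

3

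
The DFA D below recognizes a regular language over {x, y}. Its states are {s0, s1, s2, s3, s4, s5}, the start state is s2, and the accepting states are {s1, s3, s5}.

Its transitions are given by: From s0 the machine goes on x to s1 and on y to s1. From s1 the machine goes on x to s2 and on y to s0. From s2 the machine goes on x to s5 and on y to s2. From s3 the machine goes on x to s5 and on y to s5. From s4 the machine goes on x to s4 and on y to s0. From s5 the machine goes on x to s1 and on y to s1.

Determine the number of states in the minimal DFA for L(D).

4

States {s3,s4} cannot be reached from the start state, so discard them.
P0 = {s1,s5} | {s0,s2}.
On input x, block {s1,s5} splits into {s1} and {s5}.
Refine {s0,s2} on symbol x: members go to different blocks, giving {s0} and {s2}.
No further refinement is possible. Final partition (4 blocks): {s1} | {s0} | {s5} | {s2}.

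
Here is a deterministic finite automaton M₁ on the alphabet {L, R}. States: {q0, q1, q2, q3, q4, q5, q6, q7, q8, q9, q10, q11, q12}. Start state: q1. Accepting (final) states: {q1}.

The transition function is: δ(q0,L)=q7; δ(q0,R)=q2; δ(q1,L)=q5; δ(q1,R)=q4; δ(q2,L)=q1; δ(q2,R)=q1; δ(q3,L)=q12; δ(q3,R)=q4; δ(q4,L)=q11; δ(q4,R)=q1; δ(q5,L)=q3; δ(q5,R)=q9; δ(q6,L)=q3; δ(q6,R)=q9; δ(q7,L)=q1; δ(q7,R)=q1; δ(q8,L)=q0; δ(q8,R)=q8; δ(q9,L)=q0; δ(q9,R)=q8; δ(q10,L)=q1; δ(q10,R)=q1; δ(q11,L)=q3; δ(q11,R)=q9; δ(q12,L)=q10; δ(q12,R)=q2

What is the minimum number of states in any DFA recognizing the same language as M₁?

7

Reachable states from the start: {q0,q1,q2,q3,q4,q5,q7,q8,q9,q10,q11,q12}. Unreachable: {q6} — drop them.
P0 = {q1} | {q0,q2,q3,q4,q5,q7,q8,q9,q10,q11,q12}.
Refine {q0,q2,q3,q4,q5,q7,q8,q9,q10,q11,q12} on symbol L: members go to different blocks, giving {q0,q3,q4,q5,q8,q9,q11,q12} and {q2,q7,q10}.
Split {q0,q3,q4,q5,q8,q9,q11,q12} by δ(·,L) → {q3,q4,q5,q8,q9,q11} and {q0,q12}.
On input L, block {q3,q4,q5,q8,q9,q11} splits into {q3,q8,q9} and {q4,q5,q11}.
Refine {q3,q8,q9} on symbol R: members go to different blocks, giving {q8,q9} and {q3}.
Refine {q4,q5,q11} on symbol L: members go to different blocks, giving {q5,q11} and {q4}.
Stable partition: {q1} | {q8,q9} | {q2,q7,q10} | {q0,q12} | {q5,q11} | {q3} | {q4} — 7 equivalence classes.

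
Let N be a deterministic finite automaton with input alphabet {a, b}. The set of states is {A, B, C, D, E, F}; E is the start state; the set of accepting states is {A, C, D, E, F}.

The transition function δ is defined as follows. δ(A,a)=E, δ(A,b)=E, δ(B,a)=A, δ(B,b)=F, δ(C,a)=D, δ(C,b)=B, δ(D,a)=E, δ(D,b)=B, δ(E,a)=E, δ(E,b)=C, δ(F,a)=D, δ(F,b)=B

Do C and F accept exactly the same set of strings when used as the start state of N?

Initial partition by acceptance: {A,C,D,E,F} | {B}.
Refine {A,C,D,E,F} on symbol b: members go to different blocks, giving {C,D,F} and {A,E}.
Split {C,D,F} by δ(·,a) → {C,F} and {D}.
On input b, block {A,E} splits into {A} and {E}.
Stable partition: {C,F} | {B} | {A} | {D} | {E} — 5 equivalence classes.
C and F lie in the same block of the stable partition, so they are equivalent — no string distinguishes them.

Yes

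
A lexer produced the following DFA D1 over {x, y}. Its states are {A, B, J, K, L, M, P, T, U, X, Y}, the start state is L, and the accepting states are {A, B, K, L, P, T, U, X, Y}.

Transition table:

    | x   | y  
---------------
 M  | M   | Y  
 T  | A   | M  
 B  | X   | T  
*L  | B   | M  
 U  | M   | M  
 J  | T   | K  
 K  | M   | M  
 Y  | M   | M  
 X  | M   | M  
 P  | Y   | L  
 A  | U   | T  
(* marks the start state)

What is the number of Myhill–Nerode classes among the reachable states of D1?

4

States {J,K,P} cannot be reached from the start state, so discard them.
Start with accepting vs non-accepting: {A,B,L,T,U,X,Y} | {M}.
Refine {A,B,L,T,U,X,Y} on symbol x: members go to different blocks, giving {A,B,L,T} and {U,X,Y}.
On input x, block {A,B,L,T} splits into {A,B} and {L,T}.
Stable partition: {A,B} | {M} | {U,X,Y} | {L,T} — 4 equivalence classes.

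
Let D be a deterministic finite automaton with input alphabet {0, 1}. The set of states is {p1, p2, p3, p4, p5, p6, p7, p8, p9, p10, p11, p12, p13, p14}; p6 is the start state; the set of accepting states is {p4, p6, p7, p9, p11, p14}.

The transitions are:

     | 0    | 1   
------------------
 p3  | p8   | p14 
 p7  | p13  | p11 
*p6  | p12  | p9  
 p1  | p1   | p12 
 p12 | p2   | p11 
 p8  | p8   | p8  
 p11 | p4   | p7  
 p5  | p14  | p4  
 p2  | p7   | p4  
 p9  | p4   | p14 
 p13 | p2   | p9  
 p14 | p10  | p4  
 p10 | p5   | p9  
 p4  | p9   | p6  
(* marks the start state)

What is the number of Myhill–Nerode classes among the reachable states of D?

4

Reachable states from the start: {p2,p4,p5,p6,p7,p9,p10,p11,p12,p13,p14}. Unreachable: {p1,p3,p8} — drop them.
Start with accepting vs non-accepting: {p4,p6,p7,p9,p11,p14} | {p2,p5,p10,p12,p13}.
Split {p4,p6,p7,p9,p11,p14} by δ(·,0) → {p4,p9,p11} and {p6,p7,p14}.
Refine {p2,p5,p10,p12,p13} on symbol 0: members go to different blocks, giving {p10,p12,p13} and {p2,p5}.
No further refinement is possible. Final partition (4 blocks): {p4,p9,p11} | {p10,p12,p13} | {p6,p7,p14} | {p2,p5}.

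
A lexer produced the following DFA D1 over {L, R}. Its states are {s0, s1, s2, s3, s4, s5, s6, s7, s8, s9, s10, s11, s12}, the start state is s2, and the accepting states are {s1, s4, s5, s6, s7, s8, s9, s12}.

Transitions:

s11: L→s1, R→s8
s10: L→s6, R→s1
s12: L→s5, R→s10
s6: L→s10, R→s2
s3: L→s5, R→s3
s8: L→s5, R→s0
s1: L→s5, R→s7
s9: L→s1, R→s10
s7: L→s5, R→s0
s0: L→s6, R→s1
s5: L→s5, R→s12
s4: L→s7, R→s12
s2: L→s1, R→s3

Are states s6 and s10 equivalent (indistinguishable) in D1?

No

States {s4,s8,s9,s11} cannot be reached from the start state, so discard them.
Start with accepting vs non-accepting: {s1,s5,s6,s7,s12} | {s0,s2,s3,s10}.
Split {s1,s5,s6,s7,s12} by δ(·,L) → {s1,s5,s7,s12} and {s6}.
Refine {s1,s5,s7,s12} on symbol R: members go to different blocks, giving {s1,s5} and {s7,s12}.
Split {s0,s2,s3,s10} by δ(·,L) → {s0,s10} and {s2,s3}.
The partition is now stable with 5 blocks: {s1,s5} | {s0,s10} | {s6} | {s7,s12} | {s2,s3}.
s6 and s10 end up in different blocks, so they are distinguishable. For instance, the string 'ε' is accepted from only s6.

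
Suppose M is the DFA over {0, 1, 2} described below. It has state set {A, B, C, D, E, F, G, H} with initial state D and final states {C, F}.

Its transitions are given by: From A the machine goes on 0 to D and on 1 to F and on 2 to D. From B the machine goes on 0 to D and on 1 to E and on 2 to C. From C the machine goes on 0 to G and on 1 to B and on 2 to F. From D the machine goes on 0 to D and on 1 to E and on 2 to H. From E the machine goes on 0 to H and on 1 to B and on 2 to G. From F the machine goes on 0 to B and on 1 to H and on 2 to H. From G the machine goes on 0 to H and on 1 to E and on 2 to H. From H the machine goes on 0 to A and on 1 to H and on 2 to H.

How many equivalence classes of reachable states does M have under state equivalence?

Every state is reachable, so we keep all 8.
Initial partition by acceptance: {C,F} | {A,B,D,E,G,H}.
On input 2, block {C,F} splits into {C} and {F}.
Refine {A,B,D,E,G,H} on symbol 1: members go to different blocks, giving {B,D,E,G,H} and {A}.
Refine {B,D,E,G,H} on symbol 0: members go to different blocks, giving {B,D,E,G} and {H}.
Split {B,D,E,G} by δ(·,0) → {B,D} and {E,G}.
Refine {B,D} on symbol 2: members go to different blocks, giving {B} and {D}.
Split {E,G} by δ(·,1) → {E} and {G}.
No further refinement is possible. Final partition (8 blocks): {C} | {B} | {F} | {A} | {H} | {E} | {D} | {G}.

8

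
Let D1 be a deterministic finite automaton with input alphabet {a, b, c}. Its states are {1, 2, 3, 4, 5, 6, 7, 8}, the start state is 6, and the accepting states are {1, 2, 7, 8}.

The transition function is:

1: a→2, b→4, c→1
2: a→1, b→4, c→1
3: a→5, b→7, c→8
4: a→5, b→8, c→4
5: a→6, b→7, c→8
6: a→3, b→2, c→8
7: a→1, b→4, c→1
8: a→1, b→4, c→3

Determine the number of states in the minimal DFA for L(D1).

4

Every state is reachable, so we keep all 8.
P0 = {1,2,7,8} | {3,4,5,6}.
Split {1,2,7,8} by δ(·,c) → {1,2,7} and {8}.
Refine {3,4,5,6} on symbol b: members go to different blocks, giving {3,5,6} and {4}.
Stable partition: {1,2,7} | {3,5,6} | {8} | {4} — 4 equivalence classes.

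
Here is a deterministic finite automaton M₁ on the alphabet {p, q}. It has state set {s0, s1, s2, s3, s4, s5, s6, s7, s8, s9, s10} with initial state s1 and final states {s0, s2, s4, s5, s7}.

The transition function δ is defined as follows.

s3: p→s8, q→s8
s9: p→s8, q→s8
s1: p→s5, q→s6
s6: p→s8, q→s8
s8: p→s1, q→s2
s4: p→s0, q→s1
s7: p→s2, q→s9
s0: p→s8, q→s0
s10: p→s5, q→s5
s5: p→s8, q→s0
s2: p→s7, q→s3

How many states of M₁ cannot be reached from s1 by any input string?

No path from s1 leads to s4, s10; the other 9 states are all reachable.

2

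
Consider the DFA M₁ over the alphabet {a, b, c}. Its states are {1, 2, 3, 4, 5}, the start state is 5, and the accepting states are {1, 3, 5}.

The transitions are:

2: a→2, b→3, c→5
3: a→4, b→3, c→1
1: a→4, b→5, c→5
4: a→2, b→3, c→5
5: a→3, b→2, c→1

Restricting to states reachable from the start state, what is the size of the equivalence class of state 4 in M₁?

Initial partition by acceptance: {1,3,5} | {2,4}.
Refine {1,3,5} on symbol a: members go to different blocks, giving {1,3} and {5}.
On input b, block {1,3} splits into {1} and {3}.
The partition is now stable with 4 blocks: {1} | {2,4} | {5} | {3}.
The equivalence class containing 4 is {2,4}, of size 2.

2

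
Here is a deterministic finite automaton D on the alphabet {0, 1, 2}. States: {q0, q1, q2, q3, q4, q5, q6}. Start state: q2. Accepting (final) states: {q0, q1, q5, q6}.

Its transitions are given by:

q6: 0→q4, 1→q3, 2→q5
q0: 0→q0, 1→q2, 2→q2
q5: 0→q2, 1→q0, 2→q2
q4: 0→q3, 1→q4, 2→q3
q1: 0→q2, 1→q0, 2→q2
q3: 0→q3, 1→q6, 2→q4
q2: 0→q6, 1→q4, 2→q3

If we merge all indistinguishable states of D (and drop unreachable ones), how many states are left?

First remove the unreachable states {q1}; 6 states remain.
P0 = {q0,q5,q6} | {q2,q3,q4}.
On input 0, block {q0,q5,q6} splits into {q5,q6} and {q0}.
On input 1, block {q5,q6} splits into {q5} and {q6}.
On input 0, block {q2,q3,q4} splits into {q3,q4} and {q2}.
On input 1, block {q3,q4} splits into {q3} and {q4}.
The partition is now stable with 6 blocks: {q5} | {q3} | {q0} | {q6} | {q2} | {q4}.

6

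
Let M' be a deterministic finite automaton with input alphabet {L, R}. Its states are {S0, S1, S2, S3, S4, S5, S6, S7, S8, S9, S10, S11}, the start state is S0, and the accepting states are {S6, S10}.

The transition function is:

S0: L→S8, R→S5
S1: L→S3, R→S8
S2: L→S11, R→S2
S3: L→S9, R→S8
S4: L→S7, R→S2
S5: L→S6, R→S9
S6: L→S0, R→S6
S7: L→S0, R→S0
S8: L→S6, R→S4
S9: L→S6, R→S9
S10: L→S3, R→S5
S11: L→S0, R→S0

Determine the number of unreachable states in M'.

3

BFS from S0 reaches {S0, S2, S4, S5, S6, S7, S8, S9, S11}; the 3 state(s) S1, S3, S10 are never visited.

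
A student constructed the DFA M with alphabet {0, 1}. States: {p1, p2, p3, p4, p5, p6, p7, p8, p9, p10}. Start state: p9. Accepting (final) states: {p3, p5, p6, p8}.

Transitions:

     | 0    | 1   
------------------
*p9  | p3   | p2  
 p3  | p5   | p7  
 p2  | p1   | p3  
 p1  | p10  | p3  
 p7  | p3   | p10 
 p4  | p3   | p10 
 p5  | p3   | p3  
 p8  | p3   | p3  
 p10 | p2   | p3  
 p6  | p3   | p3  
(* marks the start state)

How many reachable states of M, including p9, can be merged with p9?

First remove the unreachable states {p4,p6,p8}; 7 states remain.
P0 = {p3,p5} | {p1,p2,p7,p9,p10}.
On input 1, block {p3,p5} splits into {p3} and {p5}.
Split {p1,p2,p7,p9,p10} by δ(·,0) → {p1,p2,p10} and {p7,p9}.
Stable partition: {p3} | {p1,p2,p10} | {p5} | {p7,p9} — 4 equivalence classes.
State p9 belongs to the block {p7,p9}, which has 2 states.

2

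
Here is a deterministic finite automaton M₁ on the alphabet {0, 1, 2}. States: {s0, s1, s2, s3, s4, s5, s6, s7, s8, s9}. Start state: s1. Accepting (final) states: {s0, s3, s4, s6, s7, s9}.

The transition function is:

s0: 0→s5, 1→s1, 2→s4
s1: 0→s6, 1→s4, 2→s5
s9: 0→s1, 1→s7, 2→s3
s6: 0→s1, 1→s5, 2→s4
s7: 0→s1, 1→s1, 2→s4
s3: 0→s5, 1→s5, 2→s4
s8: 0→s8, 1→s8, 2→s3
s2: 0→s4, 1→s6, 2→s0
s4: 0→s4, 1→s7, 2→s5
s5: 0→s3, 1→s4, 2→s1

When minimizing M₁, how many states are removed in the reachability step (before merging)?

Starting at s1 and following transitions, the reachable set is {s1, s3, s4, s5, s6, s7}. That leaves s0, s2, s8, s9 unreachable — 4 in total.

4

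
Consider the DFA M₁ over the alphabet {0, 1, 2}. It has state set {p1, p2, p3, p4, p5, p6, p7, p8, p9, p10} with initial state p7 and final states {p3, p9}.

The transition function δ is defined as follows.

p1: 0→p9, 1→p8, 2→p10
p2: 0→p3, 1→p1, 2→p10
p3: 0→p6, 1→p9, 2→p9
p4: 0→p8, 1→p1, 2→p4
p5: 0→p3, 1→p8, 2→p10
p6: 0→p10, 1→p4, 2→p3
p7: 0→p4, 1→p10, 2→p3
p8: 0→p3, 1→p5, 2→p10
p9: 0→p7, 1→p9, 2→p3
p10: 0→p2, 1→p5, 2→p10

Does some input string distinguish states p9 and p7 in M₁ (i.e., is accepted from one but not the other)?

Yes

Start with accepting vs non-accepting: {p3,p9} | {p1,p2,p4,p5,p6,p7,p8,p10}.
Split {p1,p2,p4,p5,p6,p7,p8,p10} by δ(·,0) → {p1,p2,p5,p8} and {p4,p6,p7,p10}.
Refine {p4,p6,p7,p10} on symbol 0: members go to different blocks, giving {p4,p10} and {p6,p7}.
No further refinement is possible. Final partition (4 blocks): {p3,p9} | {p1,p2,p5,p8} | {p4,p10} | {p6,p7}.
p9 and p7 end up in different blocks, so they are distinguishable. For instance, the string 'ε' is accepted from only p9.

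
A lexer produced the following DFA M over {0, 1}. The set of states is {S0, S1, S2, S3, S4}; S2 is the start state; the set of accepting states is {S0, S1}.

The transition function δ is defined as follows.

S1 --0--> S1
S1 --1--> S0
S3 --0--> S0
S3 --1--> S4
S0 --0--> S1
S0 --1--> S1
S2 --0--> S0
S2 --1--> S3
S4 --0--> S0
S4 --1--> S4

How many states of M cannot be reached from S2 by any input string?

Every one of the 5 states is reachable from S2.

0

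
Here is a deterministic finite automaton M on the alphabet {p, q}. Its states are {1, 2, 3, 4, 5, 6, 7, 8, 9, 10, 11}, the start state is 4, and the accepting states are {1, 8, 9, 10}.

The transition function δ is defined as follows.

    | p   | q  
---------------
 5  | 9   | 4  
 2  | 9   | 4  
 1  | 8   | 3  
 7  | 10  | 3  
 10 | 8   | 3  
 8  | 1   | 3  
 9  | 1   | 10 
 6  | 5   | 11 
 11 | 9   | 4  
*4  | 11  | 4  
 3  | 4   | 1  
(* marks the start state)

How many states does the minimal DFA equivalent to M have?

First remove the unreachable states {2,5,6,7}; 7 states remain.
Start with accepting vs non-accepting: {1,8,9,10} | {3,4,11}.
On input q, block {1,8,9,10} splits into {1,8,10} and {9}.
Split {3,4,11} by δ(·,p) → {3,4} and {11}.
Refine {3,4} on symbol p: members go to different blocks, giving {3} and {4}.
No further refinement is possible. Final partition (5 blocks): {1,8,10} | {3} | {9} | {11} | {4}.

5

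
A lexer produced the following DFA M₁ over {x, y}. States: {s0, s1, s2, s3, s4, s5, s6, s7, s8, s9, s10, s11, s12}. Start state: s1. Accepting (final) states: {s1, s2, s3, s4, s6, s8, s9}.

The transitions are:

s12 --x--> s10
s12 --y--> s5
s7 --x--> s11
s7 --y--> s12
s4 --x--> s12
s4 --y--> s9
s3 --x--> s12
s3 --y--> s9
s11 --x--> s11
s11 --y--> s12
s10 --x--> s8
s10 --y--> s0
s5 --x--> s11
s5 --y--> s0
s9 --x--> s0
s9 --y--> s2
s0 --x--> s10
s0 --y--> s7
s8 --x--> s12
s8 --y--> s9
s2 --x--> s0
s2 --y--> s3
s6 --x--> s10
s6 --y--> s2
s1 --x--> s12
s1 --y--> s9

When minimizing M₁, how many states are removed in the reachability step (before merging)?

Starting at s1 and following transitions, the reachable set is {s0, s1, s2, s3, s5, s7, s8, s9, s10, s11, s12}. That leaves s4, s6 unreachable — 2 in total.

2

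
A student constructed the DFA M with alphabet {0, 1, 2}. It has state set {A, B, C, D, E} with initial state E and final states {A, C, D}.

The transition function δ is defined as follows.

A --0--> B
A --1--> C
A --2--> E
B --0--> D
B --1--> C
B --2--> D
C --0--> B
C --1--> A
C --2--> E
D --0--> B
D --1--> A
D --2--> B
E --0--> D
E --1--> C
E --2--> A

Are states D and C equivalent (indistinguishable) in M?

Initial partition by acceptance: {A,C,D} | {B,E}.
Stable partition: {A,C,D} | {B,E} — 2 equivalence classes.
D and C lie in the same block of the stable partition, so they are equivalent — no string distinguishes them.

Yes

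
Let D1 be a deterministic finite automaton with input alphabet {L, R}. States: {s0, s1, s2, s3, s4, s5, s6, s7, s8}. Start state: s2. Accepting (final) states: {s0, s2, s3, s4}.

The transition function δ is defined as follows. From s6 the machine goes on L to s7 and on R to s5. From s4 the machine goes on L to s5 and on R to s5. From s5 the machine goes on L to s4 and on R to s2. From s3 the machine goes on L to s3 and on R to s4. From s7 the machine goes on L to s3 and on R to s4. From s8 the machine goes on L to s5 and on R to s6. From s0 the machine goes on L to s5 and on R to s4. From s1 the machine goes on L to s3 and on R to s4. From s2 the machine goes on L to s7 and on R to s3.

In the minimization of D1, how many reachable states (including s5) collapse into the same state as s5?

Reachable states from the start: {s2,s3,s4,s5,s7}. Unreachable: {s0,s1,s6,s8} — drop them.
P0 = {s2,s3,s4} | {s5,s7}.
Refine {s2,s3,s4} on symbol L: members go to different blocks, giving {s2,s4} and {s3}.
Split {s2,s4} by δ(·,R) → {s2} and {s4}.
On input L, block {s5,s7} splits into {s5} and {s7}.
No further refinement is possible. Final partition (5 blocks): {s2} | {s5} | {s3} | {s4} | {s7}.
State s5 belongs to the block {s5}, which has 1 states.

1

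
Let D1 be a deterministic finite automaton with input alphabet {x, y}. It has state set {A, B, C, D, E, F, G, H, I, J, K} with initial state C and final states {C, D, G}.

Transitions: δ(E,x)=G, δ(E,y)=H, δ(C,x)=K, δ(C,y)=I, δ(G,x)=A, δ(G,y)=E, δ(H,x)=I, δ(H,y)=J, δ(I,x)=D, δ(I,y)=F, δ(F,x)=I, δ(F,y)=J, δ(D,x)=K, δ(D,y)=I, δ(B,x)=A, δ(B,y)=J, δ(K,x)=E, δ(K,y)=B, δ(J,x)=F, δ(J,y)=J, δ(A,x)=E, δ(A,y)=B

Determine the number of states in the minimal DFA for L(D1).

4

P0 = {C,D,G} | {A,B,E,F,H,I,J,K}.
On input x, block {A,B,E,F,H,I,J,K} splits into {A,B,F,H,J,K} and {E,I}.
Refine {A,B,F,H,J,K} on symbol x: members go to different blocks, giving {A,F,H,K} and {B,J}.
No further refinement is possible. Final partition (4 blocks): {C,D,G} | {A,F,H,K} | {E,I} | {B,J}.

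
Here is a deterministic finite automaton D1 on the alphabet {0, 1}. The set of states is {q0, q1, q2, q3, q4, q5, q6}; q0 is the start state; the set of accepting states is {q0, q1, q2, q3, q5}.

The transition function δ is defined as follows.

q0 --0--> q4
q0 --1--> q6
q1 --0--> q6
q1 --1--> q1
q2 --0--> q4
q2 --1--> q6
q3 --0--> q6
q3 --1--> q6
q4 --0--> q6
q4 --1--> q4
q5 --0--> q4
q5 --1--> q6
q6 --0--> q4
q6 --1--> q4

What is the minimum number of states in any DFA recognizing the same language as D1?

States {q1,q2,q3,q5} cannot be reached from the start state, so discard them.
Start with accepting vs non-accepting: {q0} | {q4,q6}.
No further refinement is possible. Final partition (2 blocks): {q0} | {q4,q6}.

2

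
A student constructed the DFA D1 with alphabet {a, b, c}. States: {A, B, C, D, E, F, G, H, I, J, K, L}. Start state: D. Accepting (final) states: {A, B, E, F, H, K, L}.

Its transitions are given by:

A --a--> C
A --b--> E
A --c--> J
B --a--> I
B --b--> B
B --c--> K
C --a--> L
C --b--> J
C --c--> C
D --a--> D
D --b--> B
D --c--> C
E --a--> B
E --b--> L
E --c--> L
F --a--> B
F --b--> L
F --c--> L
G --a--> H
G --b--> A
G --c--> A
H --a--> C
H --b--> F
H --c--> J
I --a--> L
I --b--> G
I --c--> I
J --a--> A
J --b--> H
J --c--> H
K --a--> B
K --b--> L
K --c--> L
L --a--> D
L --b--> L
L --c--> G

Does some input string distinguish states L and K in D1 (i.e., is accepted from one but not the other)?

Yes

Initial partition by acceptance: {A,B,E,F,H,K,L} | {C,D,G,I,J}.
Split {A,B,E,F,H,K,L} by δ(·,a) → {A,B,H,L} and {E,F,K}.
Refine {A,B,H,L} on symbol b: members go to different blocks, giving {A,H} and {B,L}.
Refine {C,D,G,I,J} on symbol a: members go to different blocks, giving {C,I} and {G,J} and {D}.
On input a, block {B,L} splits into {B} and {L}.
No further refinement is possible. Final partition (7 blocks): {A,H} | {C,I} | {E,F,K} | {B} | {G,J} | {D} | {L}.
L and K end up in different blocks, so they are distinguishable. For instance, the string 'a' is accepted from only K.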